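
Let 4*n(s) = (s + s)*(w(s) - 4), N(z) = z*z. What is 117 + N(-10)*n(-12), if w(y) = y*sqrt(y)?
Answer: 2517 + 14400*I*sqrt(3) ≈ 2517.0 + 24942.0*I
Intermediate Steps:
w(y) = y**(3/2)
N(z) = z**2
n(s) = s*(-4 + s**(3/2))/2 (n(s) = ((s + s)*(s**(3/2) - 4))/4 = ((2*s)*(-4 + s**(3/2)))/4 = (2*s*(-4 + s**(3/2)))/4 = s*(-4 + s**(3/2))/2)
117 + N(-10)*n(-12) = 117 + (-10)**2*((1/2)*(-12)*(-4 + (-12)**(3/2))) = 117 + 100*((1/2)*(-12)*(-4 - 24*I*sqrt(3))) = 117 + 100*(24 + 144*I*sqrt(3)) = 117 + (2400 + 14400*I*sqrt(3)) = 2517 + 14400*I*sqrt(3)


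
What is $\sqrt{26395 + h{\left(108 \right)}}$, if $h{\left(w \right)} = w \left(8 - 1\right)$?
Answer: $\sqrt{27151} \approx 164.78$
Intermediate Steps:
$h{\left(w \right)} = 7 w$ ($h{\left(w \right)} = w 7 = 7 w$)
$\sqrt{26395 + h{\left(108 \right)}} = \sqrt{26395 + 7 \cdot 108} = \sqrt{26395 + 756} = \sqrt{27151}$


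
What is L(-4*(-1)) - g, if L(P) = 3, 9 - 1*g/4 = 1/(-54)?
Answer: -893/27 ≈ -33.074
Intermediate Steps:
g = 974/27 (g = 36 - 4/(-54) = 36 - 4*(-1/54) = 36 + 2/27 = 974/27 ≈ 36.074)
L(-4*(-1)) - g = 3 - 1*974/27 = 3 - 974/27 = -893/27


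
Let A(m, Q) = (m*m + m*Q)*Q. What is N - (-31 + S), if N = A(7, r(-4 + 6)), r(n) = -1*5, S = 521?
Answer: -560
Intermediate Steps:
r(n) = -5
A(m, Q) = Q*(m**2 + Q*m) (A(m, Q) = (m**2 + Q*m)*Q = Q*(m**2 + Q*m))
N = -70 (N = -5*7*(-5 + 7) = -5*7*2 = -70)
N - (-31 + S) = -70 - (-31 + 521) = -70 - 1*490 = -70 - 490 = -560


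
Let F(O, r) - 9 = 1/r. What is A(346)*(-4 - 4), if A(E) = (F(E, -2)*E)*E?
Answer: -8140688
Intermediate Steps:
F(O, r) = 9 + 1/r
A(E) = 17*E²/2 (A(E) = ((9 + 1/(-2))*E)*E = ((9 - ½)*E)*E = (17*E/2)*E = 17*E²/2)
A(346)*(-4 - 4) = ((17/2)*346²)*(-4 - 4) = ((17/2)*119716)*(-8) = 1017586*(-8) = -8140688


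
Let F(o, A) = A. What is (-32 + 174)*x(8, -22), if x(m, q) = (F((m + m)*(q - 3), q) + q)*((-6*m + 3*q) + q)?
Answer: 849728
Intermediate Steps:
x(m, q) = 2*q*(-6*m + 4*q) (x(m, q) = (q + q)*((-6*m + 3*q) + q) = (2*q)*(-6*m + 4*q) = 2*q*(-6*m + 4*q))
(-32 + 174)*x(8, -22) = (-32 + 174)*(4*(-22)*(-3*8 + 2*(-22))) = 142*(4*(-22)*(-24 - 44)) = 142*(4*(-22)*(-68)) = 142*5984 = 849728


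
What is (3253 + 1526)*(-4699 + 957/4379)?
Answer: -3390776964/151 ≈ -2.2455e+7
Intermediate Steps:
(3253 + 1526)*(-4699 + 957/4379) = 4779*(-4699 + 957*(1/4379)) = 4779*(-4699 + 33/151) = 4779*(-709516/151) = -3390776964/151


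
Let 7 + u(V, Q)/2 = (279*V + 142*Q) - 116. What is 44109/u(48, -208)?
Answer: -44109/32534 ≈ -1.3558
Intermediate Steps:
u(V, Q) = -246 + 284*Q + 558*V (u(V, Q) = -14 + 2*((279*V + 142*Q) - 116) = -14 + 2*((142*Q + 279*V) - 116) = -14 + 2*(-116 + 142*Q + 279*V) = -14 + (-232 + 284*Q + 558*V) = -246 + 284*Q + 558*V)
44109/u(48, -208) = 44109/(-246 + 284*(-208) + 558*48) = 44109/(-246 - 59072 + 26784) = 44109/(-32534) = 44109*(-1/32534) = -44109/32534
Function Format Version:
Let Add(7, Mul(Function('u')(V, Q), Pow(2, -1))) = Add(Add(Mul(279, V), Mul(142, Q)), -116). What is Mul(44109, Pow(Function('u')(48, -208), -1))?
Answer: Rational(-44109, 32534) ≈ -1.3558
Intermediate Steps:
Function('u')(V, Q) = Add(-246, Mul(284, Q), Mul(558, V)) (Function('u')(V, Q) = Add(-14, Mul(2, Add(Add(Mul(279, V), Mul(142, Q)), -116))) = Add(-14, Mul(2, Add(Add(Mul(142, Q), Mul(279, V)), -116))) = Add(-14, Mul(2, Add(-116, Mul(142, Q), Mul(279, V)))) = Add(-14, Add(-232, Mul(284, Q), Mul(558, V))) = Add(-246, Mul(284, Q), Mul(558, V)))
Mul(44109, Pow(Function('u')(48, -208), -1)) = Mul(44109, Pow(Add(-246, Mul(284, -208), Mul(558, 48)), -1)) = Mul(44109, Pow(Add(-246, -59072, 26784), -1)) = Mul(44109, Pow(-32534, -1)) = Mul(44109, Rational(-1, 32534)) = Rational(-44109, 32534)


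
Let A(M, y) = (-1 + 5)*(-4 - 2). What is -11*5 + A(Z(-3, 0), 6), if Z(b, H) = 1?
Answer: -79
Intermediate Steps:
A(M, y) = -24 (A(M, y) = 4*(-6) = -24)
-11*5 + A(Z(-3, 0), 6) = -11*5 - 24 = -55 - 24 = -79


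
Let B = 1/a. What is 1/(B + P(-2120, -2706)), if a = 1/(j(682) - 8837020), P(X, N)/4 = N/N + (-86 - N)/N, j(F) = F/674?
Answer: -455961/4029335956883 ≈ -1.1316e-7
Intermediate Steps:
j(F) = F/674 (j(F) = F*(1/674) = F/674)
P(X, N) = 4 + 4*(-86 - N)/N (P(X, N) = 4*(N/N + (-86 - N)/N) = 4*(1 + (-86 - N)/N) = 4 + 4*(-86 - N)/N)
a = -337/2978075399 (a = 1/((1/674)*682 - 8837020) = 1/(341/337 - 8837020) = 1/(-2978075399/337) = -337/2978075399 ≈ -1.1316e-7)
B = -2978075399/337 (B = 1/(-337/2978075399) = -2978075399/337 ≈ -8.8370e+6)
1/(B + P(-2120, -2706)) = 1/(-2978075399/337 - 344/(-2706)) = 1/(-2978075399/337 - 344*(-1/2706)) = 1/(-2978075399/337 + 172/1353) = 1/(-4029335956883/455961) = -455961/4029335956883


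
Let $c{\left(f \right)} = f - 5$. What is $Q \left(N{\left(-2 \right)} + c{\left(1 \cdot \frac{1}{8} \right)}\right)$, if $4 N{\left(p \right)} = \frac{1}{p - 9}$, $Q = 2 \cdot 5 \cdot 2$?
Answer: $- \frac{2155}{22} \approx -97.955$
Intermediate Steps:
$c{\left(f \right)} = -5 + f$
$Q = 20$ ($Q = 10 \cdot 2 = 20$)
$N{\left(p \right)} = \frac{1}{4 \left(-9 + p\right)}$ ($N{\left(p \right)} = \frac{1}{4 \left(p - 9\right)} = \frac{1}{4 \left(-9 + p\right)}$)
$Q \left(N{\left(-2 \right)} + c{\left(1 \cdot \frac{1}{8} \right)}\right) = 20 \left(\frac{1}{4 \left(-9 - 2\right)} - \left(5 - \frac{1}{8}\right)\right) = 20 \left(\frac{1}{4 \left(-11\right)} + \left(-5 + 1 \cdot \frac{1}{8}\right)\right) = 20 \left(\frac{1}{4} \left(- \frac{1}{11}\right) + \left(-5 + \frac{1}{8}\right)\right) = 20 \left(- \frac{1}{44} - \frac{39}{8}\right) = 20 \left(- \frac{431}{88}\right) = - \frac{2155}{22}$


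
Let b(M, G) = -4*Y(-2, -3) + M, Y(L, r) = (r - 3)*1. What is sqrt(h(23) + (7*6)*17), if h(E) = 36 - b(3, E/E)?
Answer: sqrt(723) ≈ 26.889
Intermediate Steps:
Y(L, r) = -3 + r (Y(L, r) = (-3 + r)*1 = -3 + r)
b(M, G) = 24 + M (b(M, G) = -4*(-3 - 3) + M = -4*(-6) + M = 24 + M)
h(E) = 9 (h(E) = 36 - (24 + 3) = 36 - 1*27 = 36 - 27 = 9)
sqrt(h(23) + (7*6)*17) = sqrt(9 + (7*6)*17) = sqrt(9 + 42*17) = sqrt(9 + 714) = sqrt(723)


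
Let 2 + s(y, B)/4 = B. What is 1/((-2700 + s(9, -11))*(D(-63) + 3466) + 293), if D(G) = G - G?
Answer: -1/9538139 ≈ -1.0484e-7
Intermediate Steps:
s(y, B) = -8 + 4*B
D(G) = 0
1/((-2700 + s(9, -11))*(D(-63) + 3466) + 293) = 1/((-2700 + (-8 + 4*(-11)))*(0 + 3466) + 293) = 1/((-2700 + (-8 - 44))*3466 + 293) = 1/((-2700 - 52)*3466 + 293) = 1/(-2752*3466 + 293) = 1/(-9538432 + 293) = 1/(-9538139) = -1/9538139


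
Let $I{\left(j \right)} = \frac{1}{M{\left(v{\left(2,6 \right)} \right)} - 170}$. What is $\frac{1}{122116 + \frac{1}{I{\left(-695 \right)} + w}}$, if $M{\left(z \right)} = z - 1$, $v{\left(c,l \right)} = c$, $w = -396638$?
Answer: $\frac{67031823}{8185658097299} \approx 8.1889 \cdot 10^{-6}$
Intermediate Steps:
$M{\left(z \right)} = -1 + z$ ($M{\left(z \right)} = z - 1 = -1 + z$)
$I{\left(j \right)} = - \frac{1}{169}$ ($I{\left(j \right)} = \frac{1}{\left(-1 + 2\right) - 170} = \frac{1}{1 - 170} = \frac{1}{-169} = - \frac{1}{169}$)
$\frac{1}{122116 + \frac{1}{I{\left(-695 \right)} + w}} = \frac{1}{122116 + \frac{1}{- \frac{1}{169} - 396638}} = \frac{1}{122116 + \frac{1}{- \frac{67031823}{169}}} = \frac{1}{122116 - \frac{169}{67031823}} = \frac{1}{\frac{8185658097299}{67031823}} = \frac{67031823}{8185658097299}$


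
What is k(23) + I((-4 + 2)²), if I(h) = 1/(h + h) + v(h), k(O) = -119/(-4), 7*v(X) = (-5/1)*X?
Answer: 1513/56 ≈ 27.018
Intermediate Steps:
v(X) = -5*X/7 (v(X) = ((-5/1)*X)/7 = ((-5*1)*X)/7 = (-5*X)/7 = -5*X/7)
k(O) = 119/4 (k(O) = -119*(-¼) = 119/4)
I(h) = 1/(2*h) - 5*h/7 (I(h) = 1/(h + h) - 5*h/7 = 1/(2*h) - 5*h/7)
k(23) + I((-4 + 2)²) = 119/4 + (7 - 10*(-4 + 2)⁴)/(14*((-4 + 2)²)) = 119/4 + (7 - 10*((-2)²)²)/(14*((-2)²)) = 119/4 + (1/14)*(7 - 10*4²)/4 = 119/4 + (1/14)*(¼)*(7 - 10*16) = 119/4 + (1/14)*(¼)*(7 - 160) = 119/4 + (1/14)*(¼)*(-153) = 119/4 - 153/56 = 1513/56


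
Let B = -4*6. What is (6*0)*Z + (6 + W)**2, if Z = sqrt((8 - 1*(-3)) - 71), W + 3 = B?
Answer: 441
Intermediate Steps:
B = -24
W = -27 (W = -3 - 24 = -27)
Z = 2*I*sqrt(15) (Z = sqrt((8 + 3) - 71) = sqrt(11 - 71) = sqrt(-60) = 2*I*sqrt(15) ≈ 7.746*I)
(6*0)*Z + (6 + W)**2 = (6*0)*(2*I*sqrt(15)) + (6 - 27)**2 = 0*(2*I*sqrt(15)) + (-21)**2 = 0 + 441 = 441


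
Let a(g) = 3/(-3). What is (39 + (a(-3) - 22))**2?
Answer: 256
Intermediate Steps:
a(g) = -1 (a(g) = 3*(-1/3) = -1)
(39 + (a(-3) - 22))**2 = (39 + (-1 - 22))**2 = (39 - 23)**2 = 16**2 = 256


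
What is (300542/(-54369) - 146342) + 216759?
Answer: 3828201331/54369 ≈ 70412.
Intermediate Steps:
(300542/(-54369) - 146342) + 216759 = (300542*(-1/54369) - 146342) + 216759 = (-300542/54369 - 146342) + 216759 = -7956768740/54369 + 216759 = 3828201331/54369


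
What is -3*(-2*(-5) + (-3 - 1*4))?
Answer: -9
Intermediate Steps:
-3*(-2*(-5) + (-3 - 1*4)) = -3*(10 + (-3 - 4)) = -3*(10 - 7) = -3*3 = -9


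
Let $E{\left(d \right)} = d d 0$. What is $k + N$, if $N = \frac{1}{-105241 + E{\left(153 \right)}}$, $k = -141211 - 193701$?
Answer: $- \frac{35246473793}{105241} \approx -3.3491 \cdot 10^{5}$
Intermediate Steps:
$E{\left(d \right)} = 0$ ($E{\left(d \right)} = d^{2} \cdot 0 = 0$)
$k = -334912$ ($k = -141211 - 193701 = -334912$)
$N = - \frac{1}{105241}$ ($N = \frac{1}{-105241 + 0} = \frac{1}{-105241} = - \frac{1}{105241} \approx -9.502 \cdot 10^{-6}$)
$k + N = -334912 - \frac{1}{105241} = - \frac{35246473793}{105241}$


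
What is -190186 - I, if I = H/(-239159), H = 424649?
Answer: -45484268925/239159 ≈ -1.9018e+5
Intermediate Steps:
I = -424649/239159 (I = 424649/(-239159) = 424649*(-1/239159) = -424649/239159 ≈ -1.7756)
-190186 - I = -190186 - 1*(-424649/239159) = -190186 + 424649/239159 = -45484268925/239159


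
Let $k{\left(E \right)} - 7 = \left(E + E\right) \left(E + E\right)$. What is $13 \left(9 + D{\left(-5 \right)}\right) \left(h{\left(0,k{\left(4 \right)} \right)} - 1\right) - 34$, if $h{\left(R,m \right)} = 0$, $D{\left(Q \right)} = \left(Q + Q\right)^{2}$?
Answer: $-1451$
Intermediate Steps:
$D{\left(Q \right)} = 4 Q^{2}$ ($D{\left(Q \right)} = \left(2 Q\right)^{2} = 4 Q^{2}$)
$k{\left(E \right)} = 7 + 4 E^{2}$ ($k{\left(E \right)} = 7 + \left(E + E\right) \left(E + E\right) = 7 + 2 E 2 E = 7 + 4 E^{2}$)
$13 \left(9 + D{\left(-5 \right)}\right) \left(h{\left(0,k{\left(4 \right)} \right)} - 1\right) - 34 = 13 \left(9 + 4 \left(-5\right)^{2}\right) \left(0 - 1\right) - 34 = 13 \left(9 + 4 \cdot 25\right) \left(-1\right) - 34 = 13 \left(9 + 100\right) \left(-1\right) - 34 = 13 \cdot 109 \left(-1\right) - 34 = 13 \left(-109\right) - 34 = -1417 - 34 = -1451$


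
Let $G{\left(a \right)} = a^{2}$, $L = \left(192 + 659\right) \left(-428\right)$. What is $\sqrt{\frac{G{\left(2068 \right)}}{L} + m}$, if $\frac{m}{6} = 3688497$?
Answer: $\frac{\sqrt{183496223298690626}}{91057} \approx 4704.4$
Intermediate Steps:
$m = 22130982$ ($m = 6 \cdot 3688497 = 22130982$)
$L = -364228$ ($L = 851 \left(-428\right) = -364228$)
$\sqrt{\frac{G{\left(2068 \right)}}{L} + m} = \sqrt{\frac{2068^{2}}{-364228} + 22130982} = \sqrt{4276624 \left(- \frac{1}{364228}\right) + 22130982} = \sqrt{- \frac{1069156}{91057} + 22130982} = \sqrt{\frac{2015179758818}{91057}} = \frac{\sqrt{183496223298690626}}{91057}$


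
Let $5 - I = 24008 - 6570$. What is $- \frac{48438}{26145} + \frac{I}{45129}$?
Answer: $- \frac{13977483}{6242845} \approx -2.239$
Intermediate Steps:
$I = -17433$ ($I = 5 - \left(24008 - 6570\right) = 5 - 17438 = -17433$)
$- \frac{48438}{26145} + \frac{I}{45129} = - \frac{48438}{26145} - \frac{17433}{45129} = \left(-48438\right) \frac{1}{26145} - \frac{5811}{15043} = - \frac{5382}{2905} - \frac{5811}{15043} = - \frac{13977483}{6242845}$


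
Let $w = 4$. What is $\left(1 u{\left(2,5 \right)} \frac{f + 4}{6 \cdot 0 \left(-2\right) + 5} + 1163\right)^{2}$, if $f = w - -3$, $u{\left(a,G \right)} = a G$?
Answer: $1404225$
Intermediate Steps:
$u{\left(a,G \right)} = G a$
$f = 7$ ($f = 4 - -3 = 4 + 3 = 7$)
$\left(1 u{\left(2,5 \right)} \frac{f + 4}{6 \cdot 0 \left(-2\right) + 5} + 1163\right)^{2} = \left(1 \cdot 5 \cdot 2 \frac{7 + 4}{6 \cdot 0 \left(-2\right) + 5} + 1163\right)^{2} = \left(1 \cdot 10 \frac{11}{0 \left(-2\right) + 5} + 1163\right)^{2} = \left(10 \frac{11}{0 + 5} + 1163\right)^{2} = \left(10 \cdot \frac{11}{5} + 1163\right)^{2} = \left(22 + 1163\right)^{2} = 1185^{2} = 1404225$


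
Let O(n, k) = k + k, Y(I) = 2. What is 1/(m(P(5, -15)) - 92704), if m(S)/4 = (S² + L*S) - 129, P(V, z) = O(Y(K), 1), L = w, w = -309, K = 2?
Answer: -1/95676 ≈ -1.0452e-5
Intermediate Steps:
O(n, k) = 2*k
L = -309
P(V, z) = 2 (P(V, z) = 2*1 = 2)
m(S) = -516 - 1236*S + 4*S² (m(S) = 4*((S² - 309*S) - 129) = 4*(-129 + S² - 309*S) = -516 - 1236*S + 4*S²)
1/(m(P(5, -15)) - 92704) = 1/((-516 - 1236*2 + 4*2²) - 92704) = 1/((-516 - 2472 + 4*4) - 92704) = 1/((-516 - 2472 + 16) - 92704) = 1/(-2972 - 92704) = 1/(-95676) = -1/95676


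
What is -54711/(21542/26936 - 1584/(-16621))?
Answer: -1113376947228/18214373 ≈ -61126.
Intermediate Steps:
-54711/(21542/26936 - 1584/(-16621)) = -54711/(21542*(1/26936) - 1584*(-1/16621)) = -54711/(10771/13468 + 144/1511) = -54711/18214373/20350148 = -54711*20350148/18214373 = -1113376947228/18214373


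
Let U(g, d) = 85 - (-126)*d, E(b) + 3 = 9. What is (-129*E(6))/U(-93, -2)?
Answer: 774/167 ≈ 4.6347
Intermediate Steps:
E(b) = 6 (E(b) = -3 + 9 = 6)
U(g, d) = 85 + 126*d
(-129*E(6))/U(-93, -2) = (-129*6)/(85 + 126*(-2)) = -774/(85 - 252) = -774/(-167) = -774*(-1/167) = 774/167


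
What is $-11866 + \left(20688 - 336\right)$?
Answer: $8486$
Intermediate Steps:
$-11866 + \left(20688 - 336\right) = -11866 + 20352 = 8486$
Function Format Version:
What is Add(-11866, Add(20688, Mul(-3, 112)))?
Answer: 8486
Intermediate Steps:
Add(-11866, Add(20688, Mul(-3, 112))) = Add(-11866, Add(20688, -336)) = Add(-11866, 20352) = 8486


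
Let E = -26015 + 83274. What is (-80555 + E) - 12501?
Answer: -35797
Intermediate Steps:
E = 57259
(-80555 + E) - 12501 = (-80555 + 57259) - 12501 = -23296 - 12501 = -35797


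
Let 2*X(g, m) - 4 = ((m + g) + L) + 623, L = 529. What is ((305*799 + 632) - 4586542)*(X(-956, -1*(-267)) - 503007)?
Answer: 4366301266605/2 ≈ 2.1831e+12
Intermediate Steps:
X(g, m) = 578 + g/2 + m/2 (X(g, m) = 2 + (((m + g) + 529) + 623)/2 = 2 + (((g + m) + 529) + 623)/2 = 2 + ((529 + g + m) + 623)/2 = 2 + (1152 + g + m)/2 = 2 + (576 + g/2 + m/2) = 578 + g/2 + m/2)
((305*799 + 632) - 4586542)*(X(-956, -1*(-267)) - 503007) = ((305*799 + 632) - 4586542)*((578 + (½)*(-956) + (-1*(-267))/2) - 503007) = ((243695 + 632) - 4586542)*((578 - 478 + (½)*267) - 503007) = (244327 - 4586542)*((578 - 478 + 267/2) - 503007) = -4342215*(467/2 - 503007) = -4342215*(-1005547/2) = 4366301266605/2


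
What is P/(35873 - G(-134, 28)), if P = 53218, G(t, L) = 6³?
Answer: 53218/35657 ≈ 1.4925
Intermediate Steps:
G(t, L) = 216
P/(35873 - G(-134, 28)) = 53218/(35873 - 1*216) = 53218/(35873 - 216) = 53218/35657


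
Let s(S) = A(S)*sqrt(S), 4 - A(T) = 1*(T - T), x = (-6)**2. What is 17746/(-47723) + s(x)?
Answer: 1127606/47723 ≈ 23.628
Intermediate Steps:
x = 36
A(T) = 4 (A(T) = 4 - (T - T) = 4 - 0 = 4 - 1*0 = 4 + 0 = 4)
s(S) = 4*sqrt(S)
17746/(-47723) + s(x) = 17746/(-47723) + 4*sqrt(36) = 17746*(-1/47723) + 4*6 = -17746/47723 + 24 = 1127606/47723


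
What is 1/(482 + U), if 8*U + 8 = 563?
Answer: 8/4411 ≈ 0.0018136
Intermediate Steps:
U = 555/8 (U = -1 + (⅛)*563 = -1 + 563/8 = 555/8 ≈ 69.375)
1/(482 + U) = 1/(482 + 555/8) = 1/(4411/8) = 8/4411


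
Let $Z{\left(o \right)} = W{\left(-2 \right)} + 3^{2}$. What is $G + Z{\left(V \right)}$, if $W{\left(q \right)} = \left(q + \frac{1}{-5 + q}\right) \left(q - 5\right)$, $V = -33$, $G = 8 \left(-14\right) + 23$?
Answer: $-65$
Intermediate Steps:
$G = -89$ ($G = -112 + 23 = -89$)
$W{\left(q \right)} = \left(-5 + q\right) \left(q + \frac{1}{-5 + q}\right)$ ($W{\left(q \right)} = \left(q + \frac{1}{-5 + q}\right) \left(-5 + q\right) = \left(-5 + q\right) \left(q + \frac{1}{-5 + q}\right)$)
$Z{\left(o \right)} = 24$ ($Z{\left(o \right)} = \left(1 + \left(-2\right)^{2} - -10\right) + 3^{2} = \left(1 + 4 + 10\right) + 9 = 15 + 9 = 24$)
$G + Z{\left(V \right)} = -89 + 24 = -65$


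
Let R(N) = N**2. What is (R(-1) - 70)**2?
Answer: 4761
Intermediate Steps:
(R(-1) - 70)**2 = ((-1)**2 - 70)**2 = (1 - 70)**2 = (-69)**2 = 4761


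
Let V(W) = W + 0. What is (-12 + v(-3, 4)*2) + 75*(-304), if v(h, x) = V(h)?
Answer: -22818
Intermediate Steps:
V(W) = W
v(h, x) = h
(-12 + v(-3, 4)*2) + 75*(-304) = (-12 - 3*2) + 75*(-304) = (-12 - 6) - 22800 = -18 - 22800 = -22818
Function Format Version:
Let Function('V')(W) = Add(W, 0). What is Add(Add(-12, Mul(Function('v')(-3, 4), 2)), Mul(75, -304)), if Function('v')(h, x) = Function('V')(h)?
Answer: -22818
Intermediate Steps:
Function('V')(W) = W
Function('v')(h, x) = h
Add(Add(-12, Mul(Function('v')(-3, 4), 2)), Mul(75, -304)) = Add(Add(-12, Mul(-3, 2)), Mul(75, -304)) = Add(Add(-12, -6), -22800) = Add(-18, -22800) = -22818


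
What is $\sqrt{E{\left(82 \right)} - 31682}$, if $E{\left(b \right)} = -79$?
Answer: $3 i \sqrt{3529} \approx 178.22 i$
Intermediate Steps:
$\sqrt{E{\left(82 \right)} - 31682} = \sqrt{-79 - 31682} = \sqrt{-31761} = 3 i \sqrt{3529}$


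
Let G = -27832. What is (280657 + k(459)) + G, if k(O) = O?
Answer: 253284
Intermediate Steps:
(280657 + k(459)) + G = (280657 + 459) - 27832 = 281116 - 27832 = 253284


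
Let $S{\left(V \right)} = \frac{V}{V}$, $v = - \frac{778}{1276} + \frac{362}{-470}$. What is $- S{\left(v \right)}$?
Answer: $-1$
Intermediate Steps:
$v = - \frac{206893}{149930}$ ($v = \left(-778\right) \frac{1}{1276} + 362 \left(- \frac{1}{470}\right) = - \frac{389}{638} - \frac{181}{235} = - \frac{206893}{149930} \approx -1.3799$)
$S{\left(V \right)} = 1$
$- S{\left(v \right)} = \left(-1\right) 1 = -1$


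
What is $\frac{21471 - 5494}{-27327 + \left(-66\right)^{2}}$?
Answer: $- \frac{1229}{1767} \approx -0.69553$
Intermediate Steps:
$\frac{21471 - 5494}{-27327 + \left(-66\right)^{2}} = \frac{15977}{-27327 + 4356} = \frac{15977}{-22971} = 15977 \left(- \frac{1}{22971}\right) = - \frac{1229}{1767}$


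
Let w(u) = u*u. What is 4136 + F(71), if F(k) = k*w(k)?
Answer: 362047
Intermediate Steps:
w(u) = u**2
F(k) = k**3 (F(k) = k*k**2 = k**3)
4136 + F(71) = 4136 + 71**3 = 4136 + 357911 = 362047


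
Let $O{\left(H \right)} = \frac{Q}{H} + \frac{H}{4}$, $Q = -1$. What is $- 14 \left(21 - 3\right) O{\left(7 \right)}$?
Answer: $-405$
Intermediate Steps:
$O{\left(H \right)} = - \frac{1}{H} + \frac{H}{4}$
$- 14 \left(21 - 3\right) O{\left(7 \right)} = - 14 \left(21 - 3\right) \left(- \frac{1}{7} + \frac{1}{4} \cdot 7\right) = - 14 \left(21 - 3\right) \left(\left(-1\right) \frac{1}{7} + \frac{7}{4}\right) = \left(-14\right) 18 \left(- \frac{1}{7} + \frac{7}{4}\right) = \left(-252\right) \frac{45}{28} = -405$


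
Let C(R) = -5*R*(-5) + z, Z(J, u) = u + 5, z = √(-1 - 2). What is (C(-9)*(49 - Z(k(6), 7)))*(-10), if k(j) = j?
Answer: 83250 - 370*I*√3 ≈ 83250.0 - 640.86*I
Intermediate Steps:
z = I*√3 (z = √(-3) = I*√3 ≈ 1.732*I)
Z(J, u) = 5 + u
C(R) = 25*R + I*√3 (C(R) = -5*R*(-5) + I*√3 = 25*R + I*√3)
(C(-9)*(49 - Z(k(6), 7)))*(-10) = ((25*(-9) + I*√3)*(49 - (5 + 7)))*(-10) = ((-225 + I*√3)*(49 - 1*12))*(-10) = ((-225 + I*√3)*(49 - 12))*(-10) = ((-225 + I*√3)*37)*(-10) = (-8325 + 37*I*√3)*(-10) = 83250 - 370*I*√3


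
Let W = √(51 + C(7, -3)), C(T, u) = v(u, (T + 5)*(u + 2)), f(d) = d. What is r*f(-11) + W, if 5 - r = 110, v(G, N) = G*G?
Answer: 1155 + 2*√15 ≈ 1162.7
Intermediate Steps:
v(G, N) = G²
C(T, u) = u²
r = -105 (r = 5 - 1*110 = 5 - 110 = -105)
W = 2*√15 (W = √(51 + (-3)²) = √(51 + 9) = √60 = 2*√15 ≈ 7.7460)
r*f(-11) + W = -105*(-11) + 2*√15 = 1155 + 2*√15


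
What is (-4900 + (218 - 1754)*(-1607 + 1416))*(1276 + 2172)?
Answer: 994665248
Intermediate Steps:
(-4900 + (218 - 1754)*(-1607 + 1416))*(1276 + 2172) = (-4900 - 1536*(-191))*3448 = (-4900 + 293376)*3448 = 288476*3448 = 994665248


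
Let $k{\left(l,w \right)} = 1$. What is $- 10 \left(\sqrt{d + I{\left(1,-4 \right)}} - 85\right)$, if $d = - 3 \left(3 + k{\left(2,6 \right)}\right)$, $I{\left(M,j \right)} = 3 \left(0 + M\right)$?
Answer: $850 - 30 i \approx 850.0 - 30.0 i$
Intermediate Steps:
$I{\left(M,j \right)} = 3 M$
$d = -12$ ($d = - 3 \left(3 + 1\right) = \left(-3\right) 4 = -12$)
$- 10 \left(\sqrt{d + I{\left(1,-4 \right)}} - 85\right) = - 10 \left(\sqrt{-12 + 3 \cdot 1} - 85\right) = - 10 \left(\sqrt{-12 + 3} - 85\right) = - 10 \left(\sqrt{-9} - 85\right) = - 10 \left(3 i - 85\right) = - 10 \left(-85 + 3 i\right) = 850 - 30 i$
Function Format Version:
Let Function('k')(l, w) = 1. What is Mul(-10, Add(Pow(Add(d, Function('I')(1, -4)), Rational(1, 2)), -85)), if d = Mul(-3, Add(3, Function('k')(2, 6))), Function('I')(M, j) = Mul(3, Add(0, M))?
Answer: Add(850, Mul(-30, I)) ≈ Add(850.00, Mul(-30.000, I))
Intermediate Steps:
Function('I')(M, j) = Mul(3, M)
d = -12 (d = Mul(-3, Add(3, 1)) = Mul(-3, 4) = -12)
Mul(-10, Add(Pow(Add(d, Function('I')(1, -4)), Rational(1, 2)), -85)) = Mul(-10, Add(Pow(Add(-12, Mul(3, 1)), Rational(1, 2)), -85)) = Mul(-10, Add(Pow(Add(-12, 3), Rational(1, 2)), -85)) = Mul(-10, Add(Pow(-9, Rational(1, 2)), -85)) = Mul(-10, Add(Mul(3, I), -85)) = Mul(-10, Add(-85, Mul(3, I))) = Add(850, Mul(-30, I))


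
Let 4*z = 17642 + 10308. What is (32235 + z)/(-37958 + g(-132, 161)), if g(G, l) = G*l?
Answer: -15689/23684 ≈ -0.66243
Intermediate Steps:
z = 13975/2 (z = (17642 + 10308)/4 = (¼)*27950 = 13975/2 ≈ 6987.5)
(32235 + z)/(-37958 + g(-132, 161)) = (32235 + 13975/2)/(-37958 - 132*161) = 78445/(2*(-37958 - 21252)) = (78445/2)/(-59210) = (78445/2)*(-1/59210) = -15689/23684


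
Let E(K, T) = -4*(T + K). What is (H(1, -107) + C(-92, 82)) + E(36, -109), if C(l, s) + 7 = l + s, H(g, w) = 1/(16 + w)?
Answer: 25024/91 ≈ 274.99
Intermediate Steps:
E(K, T) = -4*K - 4*T (E(K, T) = -4*(K + T) = -4*K - 4*T)
C(l, s) = -7 + l + s (C(l, s) = -7 + (l + s) = -7 + l + s)
(H(1, -107) + C(-92, 82)) + E(36, -109) = (1/(16 - 107) + (-7 - 92 + 82)) + (-4*36 - 4*(-109)) = (1/(-91) - 17) + (-144 + 436) = (-1/91 - 17) + 292 = -1548/91 + 292 = 25024/91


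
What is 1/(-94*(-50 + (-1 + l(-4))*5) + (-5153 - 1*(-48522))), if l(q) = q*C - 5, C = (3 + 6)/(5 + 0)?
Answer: 1/54273 ≈ 1.8425e-5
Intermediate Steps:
C = 9/5 ≈ 1.8000
l(q) = -5 + 9*q/5 (l(q) = q*(9/5) - 5 = 9*q/5 - 5 = -5 + 9*q/5)
1/(-94*(-50 + (-1 + l(-4))*5) + (-5153 - 1*(-48522))) = 1/(-94*(-50 + (-1 + (-5 + (9/5)*(-4)))*5) + (-5153 - 1*(-48522))) = 1/(-94*(-50 + (-1 + (-5 - 36/5))*5) + (-5153 + 48522)) = 1/(-94*(-50 + (-1 - 61/5)*5) + 43369) = 1/(-94*(-50 - 66/5*5) + 43369) = 1/(-94*(-50 - 66) + 43369) = 1/(-94*(-116) + 43369) = 1/(10904 + 43369) = 1/54273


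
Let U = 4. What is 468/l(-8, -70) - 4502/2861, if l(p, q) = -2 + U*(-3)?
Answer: -700988/20027 ≈ -35.002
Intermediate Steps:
l(p, q) = -14 (l(p, q) = -2 + 4*(-3) = -2 - 12 = -14)
468/l(-8, -70) - 4502/2861 = 468/(-14) - 4502/2861 = 468*(-1/14) - 4502*1/2861 = -234/7 - 4502/2861 = -700988/20027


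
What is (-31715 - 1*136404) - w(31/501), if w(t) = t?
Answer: -84227650/501 ≈ -1.6812e+5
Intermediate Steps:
(-31715 - 1*136404) - w(31/501) = (-31715 - 1*136404) - 31/501 = (-31715 - 136404) - 31/501 = -168119 - 1*31/501 = -168119 - 31/501 = -84227650/501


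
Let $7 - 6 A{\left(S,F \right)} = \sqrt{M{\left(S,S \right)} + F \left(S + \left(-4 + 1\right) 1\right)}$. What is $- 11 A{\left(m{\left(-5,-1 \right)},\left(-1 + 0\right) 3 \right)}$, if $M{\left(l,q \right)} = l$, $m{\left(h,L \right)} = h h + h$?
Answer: $- \frac{77}{6} + \frac{11 i \sqrt{31}}{6} \approx -12.833 + 10.208 i$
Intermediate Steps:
$m{\left(h,L \right)} = h + h^{2}$ ($m{\left(h,L \right)} = h^{2} + h = h + h^{2}$)
$A{\left(S,F \right)} = \frac{7}{6} - \frac{\sqrt{S + F \left(-3 + S\right)}}{6}$ ($A{\left(S,F \right)} = \frac{7}{6} - \frac{\sqrt{S + F \left(S + \left(-4 + 1\right) 1\right)}}{6} = \frac{7}{6} - \frac{\sqrt{S + F \left(S - 3\right)}}{6} = \frac{7}{6} - \frac{\sqrt{S + F \left(-3 + S\right)}}{6}$)
$- 11 A{\left(m{\left(-5,-1 \right)},\left(-1 + 0\right) 3 \right)} = - 11 \left(\frac{7}{6} - \frac{\sqrt{- 5 \left(1 - 5\right) - 3 \left(-1 + 0\right) 3 + \left(-1 + 0\right) 3 \left(- 5 \left(1 - 5\right)\right)}}{6}\right) = - 11 \left(\frac{7}{6} - \frac{\sqrt{\left(-5\right) \left(-4\right) - 3 \left(\left(-1\right) 3\right) + \left(-1\right) 3 \left(\left(-5\right) \left(-4\right)\right)}}{6}\right) = - 11 \left(\frac{7}{6} - \frac{\sqrt{20 - -9 - 60}}{6}\right) = - 11 \left(\frac{7}{6} - \frac{\sqrt{20 + 9 - 60}}{6}\right) = - 11 \left(\frac{7}{6} - \frac{\sqrt{-31}}{6}\right) = - 11 \left(\frac{7}{6} - \frac{i \sqrt{31}}{6}\right) = - \frac{77}{6} + \frac{11 i \sqrt{31}}{6}$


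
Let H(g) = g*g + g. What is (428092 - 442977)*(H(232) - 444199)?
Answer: 5807278555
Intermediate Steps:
H(g) = g + g² (H(g) = g² + g = g + g²)
(428092 - 442977)*(H(232) - 444199) = (428092 - 442977)*(232*(1 + 232) - 444199) = -14885*(232*233 - 444199) = -14885*(54056 - 444199) = -14885*(-390143) = 5807278555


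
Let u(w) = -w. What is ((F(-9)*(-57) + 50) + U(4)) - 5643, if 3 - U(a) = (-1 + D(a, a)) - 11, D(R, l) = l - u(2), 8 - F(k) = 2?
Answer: -5926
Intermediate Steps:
F(k) = 6 (F(k) = 8 - 1*2 = 8 - 2 = 6)
D(R, l) = 2 + l (D(R, l) = l - (-1)*2 = l - 1*(-2) = l + 2 = 2 + l)
U(a) = 13 - a (U(a) = 3 - ((-1 + (2 + a)) - 11) = 3 - ((1 + a) - 11) = 3 - (-10 + a) = 3 + (10 - a) = 13 - a)
((F(-9)*(-57) + 50) + U(4)) - 5643 = ((6*(-57) + 50) + (13 - 1*4)) - 5643 = ((-342 + 50) + (13 - 4)) - 5643 = (-292 + 9) - 5643 = -283 - 5643 = -5926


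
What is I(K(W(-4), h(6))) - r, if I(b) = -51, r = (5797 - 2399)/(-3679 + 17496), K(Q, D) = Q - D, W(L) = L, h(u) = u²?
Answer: -708065/13817 ≈ -51.246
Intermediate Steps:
r = 3398/13817 ≈ 0.24593
I(K(W(-4), h(6))) - r = -51 - 1*3398/13817 = -51 - 3398/13817 = -708065/13817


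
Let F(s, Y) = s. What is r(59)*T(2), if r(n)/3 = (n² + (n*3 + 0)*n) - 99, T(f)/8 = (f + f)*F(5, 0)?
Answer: 6636000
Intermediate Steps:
T(f) = 80*f (T(f) = 8*((f + f)*5) = 8*((2*f)*5) = 8*(10*f) = 80*f)
r(n) = -297 + 12*n² (r(n) = 3*((n² + (n*3 + 0)*n) - 99) = 3*((n² + (3*n + 0)*n) - 99) = 3*((n² + (3*n)*n) - 99) = 3*((n² + 3*n²) - 99) = 3*(4*n² - 99) = 3*(-99 + 4*n²) = -297 + 12*n²)
r(59)*T(2) = (-297 + 12*59²)*(80*2) = (-297 + 12*3481)*160 = (-297 + 41772)*160 = 41475*160 = 6636000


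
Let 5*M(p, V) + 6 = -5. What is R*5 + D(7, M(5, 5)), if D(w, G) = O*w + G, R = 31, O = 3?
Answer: 869/5 ≈ 173.80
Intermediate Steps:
M(p, V) = -11/5 (M(p, V) = -6/5 + (1/5)*(-5) = -6/5 - 1 = -11/5)
D(w, G) = G + 3*w (D(w, G) = 3*w + G = G + 3*w)
R*5 + D(7, M(5, 5)) = 31*5 + (-11/5 + 3*7) = 155 + (-11/5 + 21) = 155 + 94/5 = 869/5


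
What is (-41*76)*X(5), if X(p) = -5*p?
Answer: 77900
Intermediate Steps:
(-41*76)*X(5) = (-41*76)*(-5*5) = -3116*(-25) = 77900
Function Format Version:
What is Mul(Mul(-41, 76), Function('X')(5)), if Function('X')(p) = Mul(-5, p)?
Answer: 77900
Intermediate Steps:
Mul(Mul(-41, 76), Function('X')(5)) = Mul(Mul(-41, 76), Mul(-5, 5)) = Mul(-3116, -25) = 77900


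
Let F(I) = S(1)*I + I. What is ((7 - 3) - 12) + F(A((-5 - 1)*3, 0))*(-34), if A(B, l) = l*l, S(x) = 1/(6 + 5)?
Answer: -8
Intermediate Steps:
S(x) = 1/11
A(B, l) = l**2
F(I) = 12*I/11 (F(I) = I/11 + I = 12*I/11)
((7 - 3) - 12) + F(A((-5 - 1)*3, 0))*(-34) = ((7 - 3) - 12) + ((12/11)*0**2)*(-34) = (4 - 12) + ((12/11)*0)*(-34) = -8 + 0*(-34) = -8 + 0 = -8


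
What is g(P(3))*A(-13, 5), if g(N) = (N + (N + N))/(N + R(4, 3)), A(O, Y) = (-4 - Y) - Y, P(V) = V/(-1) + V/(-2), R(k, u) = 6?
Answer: 126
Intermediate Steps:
P(V) = -3*V/2 (P(V) = V*(-1) + V*(-1/2) = -V - V/2 = -3*V/2)
A(O, Y) = -4 - 2*Y
g(N) = 3*N/(6 + N) (g(N) = (N + (N + N))/(N + 6) = (N + 2*N)/(6 + N) = (3*N)/(6 + N) = 3*N/(6 + N))
g(P(3))*A(-13, 5) = (3*(-3/2*3)/(6 - 3/2*3))*(-4 - 2*5) = (3*(-9/2)/(6 - 9/2))*(-4 - 10) = (3*(-9/2)/(3/2))*(-14) = (3*(-9/2)*(2/3))*(-14) = -9*(-14) = 126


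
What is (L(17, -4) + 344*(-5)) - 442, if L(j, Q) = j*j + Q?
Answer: -1877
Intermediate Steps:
L(j, Q) = Q + j² (L(j, Q) = j² + Q = Q + j²)
(L(17, -4) + 344*(-5)) - 442 = ((-4 + 17²) + 344*(-5)) - 442 = ((-4 + 289) - 1720) - 442 = (285 - 1720) - 442 = -1435 - 442 = -1877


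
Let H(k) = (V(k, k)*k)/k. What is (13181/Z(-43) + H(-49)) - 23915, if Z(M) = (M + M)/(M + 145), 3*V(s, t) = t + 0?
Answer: -5103835/129 ≈ -39565.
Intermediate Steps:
V(s, t) = t/3 (V(s, t) = (t + 0)/3 = t/3)
H(k) = k/3 (H(k) = ((k/3)*k)/k = (k²/3)/k = k/3)
Z(M) = 2*M/(145 + M) (Z(M) = (2*M)/(145 + M) = 2*M/(145 + M))
(13181/Z(-43) + H(-49)) - 23915 = (13181/((2*(-43)/(145 - 43))) + (⅓)*(-49)) - 23915 = (13181/((2*(-43)/102)) - 49/3) - 23915 = (13181/((2*(-43)*(1/102))) - 49/3) - 23915 = (13181/(-43/51) - 49/3) - 23915 = (13181*(-51/43) - 49/3) - 23915 = (-672231/43 - 49/3) - 23915 = -2018800/129 - 23915 = -5103835/129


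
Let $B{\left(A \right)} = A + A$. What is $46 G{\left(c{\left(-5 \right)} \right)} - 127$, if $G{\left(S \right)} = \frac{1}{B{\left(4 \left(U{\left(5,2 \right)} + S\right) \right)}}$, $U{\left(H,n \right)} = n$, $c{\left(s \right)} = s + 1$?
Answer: $- \frac{1039}{8} \approx -129.88$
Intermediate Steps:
$c{\left(s \right)} = 1 + s$
$B{\left(A \right)} = 2 A$
$G{\left(S \right)} = \frac{1}{16 + 8 S}$ ($G{\left(S \right)} = \frac{1}{2 \cdot 4 \left(2 + S\right)} = \frac{1}{2 \left(8 + 4 S\right)} = \frac{1}{16 + 8 S}$)
$46 G{\left(c{\left(-5 \right)} \right)} - 127 = 46 \frac{1}{8 \left(2 + \left(1 - 5\right)\right)} - 127 = 46 \frac{1}{8 \left(2 - 4\right)} - 127 = 46 \frac{1}{8 \left(-2\right)} - 127 = 46 \cdot \frac{1}{8} \left(- \frac{1}{2}\right) - 127 = 46 \left(- \frac{1}{16}\right) - 127 = - \frac{23}{8} - 127 = - \frac{1039}{8}$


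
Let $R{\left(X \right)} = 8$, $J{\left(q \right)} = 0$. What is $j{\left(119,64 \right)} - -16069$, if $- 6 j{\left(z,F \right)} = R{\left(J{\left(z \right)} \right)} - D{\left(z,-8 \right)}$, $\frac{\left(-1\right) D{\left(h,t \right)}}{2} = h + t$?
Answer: $\frac{48092}{3} \approx 16031.0$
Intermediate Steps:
$D{\left(h,t \right)} = - 2 h - 2 t$ ($D{\left(h,t \right)} = - 2 \left(h + t\right) = - 2 h - 2 t$)
$j{\left(z,F \right)} = \frac{4}{3} - \frac{z}{3}$ ($j{\left(z,F \right)} = - \frac{8 - \left(- 2 z - -16\right)}{6} = - \frac{8 - \left(- 2 z + 16\right)}{6} = - \frac{8 - \left(16 - 2 z\right)}{6} = - \frac{8 + \left(-16 + 2 z\right)}{6} = - \frac{-8 + 2 z}{6} = \frac{4}{3} - \frac{z}{3}$)
$j{\left(119,64 \right)} - -16069 = \left(\frac{4}{3} - \frac{119}{3}\right) - -16069 = \left(\frac{4}{3} - \frac{119}{3}\right) + 16069 = - \frac{115}{3} + 16069 = \frac{48092}{3}$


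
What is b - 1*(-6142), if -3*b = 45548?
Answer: -27122/3 ≈ -9040.7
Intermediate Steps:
b = -45548/3 (b = -⅓*45548 = -45548/3 ≈ -15183.)
b - 1*(-6142) = -45548/3 - 1*(-6142) = -45548/3 + 6142 = -27122/3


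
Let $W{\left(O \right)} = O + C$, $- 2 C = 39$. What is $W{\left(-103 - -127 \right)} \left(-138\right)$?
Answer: $-621$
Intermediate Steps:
$C = - \frac{39}{2}$ ($C = \left(- \frac{1}{2}\right) 39 = - \frac{39}{2} \approx -19.5$)
$W{\left(O \right)} = - \frac{39}{2} + O$ ($W{\left(O \right)} = O - \frac{39}{2} = - \frac{39}{2} + O$)
$W{\left(-103 - -127 \right)} \left(-138\right) = \left(- \frac{39}{2} - -24\right) \left(-138\right) = \left(- \frac{39}{2} + \left(-103 + 127\right)\right) \left(-138\right) = \left(- \frac{39}{2} + 24\right) \left(-138\right) = \frac{9}{2} \left(-138\right) = -621$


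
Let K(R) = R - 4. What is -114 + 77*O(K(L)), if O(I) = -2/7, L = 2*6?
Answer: -136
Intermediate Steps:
L = 12
K(R) = -4 + R
O(I) = -2/7 (O(I) = -2*⅐ = -2/7)
-114 + 77*O(K(L)) = -114 + 77*(-2/7) = -114 - 22 = -136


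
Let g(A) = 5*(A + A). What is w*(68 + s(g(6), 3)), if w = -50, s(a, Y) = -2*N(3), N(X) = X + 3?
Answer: -2800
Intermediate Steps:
g(A) = 10*A (g(A) = 5*(2*A) = 10*A)
N(X) = 3 + X
s(a, Y) = -12 (s(a, Y) = -2*(3 + 3) = -2*6 = -12)
w*(68 + s(g(6), 3)) = -50*(68 - 12) = -50*56 = -2800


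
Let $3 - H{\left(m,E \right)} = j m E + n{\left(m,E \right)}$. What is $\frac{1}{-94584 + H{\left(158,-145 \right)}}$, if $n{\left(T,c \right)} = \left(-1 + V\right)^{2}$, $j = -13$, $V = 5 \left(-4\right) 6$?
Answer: $- \frac{1}{407052} \approx -2.4567 \cdot 10^{-6}$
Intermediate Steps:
$V = -120$ ($V = \left(-20\right) 6 = -120$)
$n{\left(T,c \right)} = 14641$ ($n{\left(T,c \right)} = \left(-1 - 120\right)^{2} = \left(-121\right)^{2} = 14641$)
$H{\left(m,E \right)} = -14638 + 13 E m$ ($H{\left(m,E \right)} = 3 - \left(- 13 m E + 14641\right) = 3 - \left(- 13 E m + 14641\right) = 3 - \left(14641 - 13 E m\right) = 3 + \left(-14641 + 13 E m\right) = -14638 + 13 E m$)
$\frac{1}{-94584 + H{\left(158,-145 \right)}} = \frac{1}{-94584 + \left(-14638 + 13 \left(-145\right) 158\right)} = \frac{1}{-94584 - 312468} = \frac{1}{-407052} = - \frac{1}{407052}$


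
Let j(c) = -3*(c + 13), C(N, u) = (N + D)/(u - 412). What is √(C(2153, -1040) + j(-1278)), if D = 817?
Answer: √1835790/22 ≈ 61.587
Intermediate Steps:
C(N, u) = (817 + N)/(-412 + u) (C(N, u) = (N + 817)/(u - 412) = (817 + N)/(-412 + u))
j(c) = -39 - 3*c (j(c) = -3*(13 + c) = -39 - 3*c)
√(C(2153, -1040) + j(-1278)) = √((817 + 2153)/(-412 - 1040) + (-39 - 3*(-1278))) = √(2970/(-1452) + (-39 + 3834)) = √(-1/1452*2970 + 3795) = √(-45/22 + 3795) = √(83445/22) = √1835790/22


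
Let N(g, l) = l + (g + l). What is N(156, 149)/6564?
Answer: 227/3282 ≈ 0.069165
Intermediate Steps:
N(g, l) = g + 2*l
N(156, 149)/6564 = (156 + 2*149)/6564 = (156 + 298)*(1/6564) = 454*(1/6564) = 227/3282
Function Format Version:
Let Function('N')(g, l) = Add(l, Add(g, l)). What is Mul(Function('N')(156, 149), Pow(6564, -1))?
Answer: Rational(227, 3282) ≈ 0.069165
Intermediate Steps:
Function('N')(g, l) = Add(g, Mul(2, l))
Mul(Function('N')(156, 149), Pow(6564, -1)) = Mul(Add(156, Mul(2, 149)), Pow(6564, -1)) = Mul(Add(156, 298), Rational(1, 6564)) = Mul(454, Rational(1, 6564)) = Rational(227, 3282)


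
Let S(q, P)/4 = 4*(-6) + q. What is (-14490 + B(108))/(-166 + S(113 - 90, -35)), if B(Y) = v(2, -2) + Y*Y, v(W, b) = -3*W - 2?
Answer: 1417/85 ≈ 16.671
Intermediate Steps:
v(W, b) = -2 - 3*W
B(Y) = -8 + Y**2 (B(Y) = (-2 - 3*2) + Y*Y = (-2 - 6) + Y**2 = -8 + Y**2)
S(q, P) = -96 + 4*q (S(q, P) = 4*(4*(-6) + q) = 4*(-24 + q) = -96 + 4*q)
(-14490 + B(108))/(-166 + S(113 - 90, -35)) = (-14490 + (-8 + 108**2))/(-166 + (-96 + 4*(113 - 90))) = (-14490 + (-8 + 11664))/(-166 + (-96 + 4*23)) = (-14490 + 11656)/(-166 + (-96 + 92)) = -2834/(-166 - 4) = -2834/(-170) = -2834*(-1/170) = 1417/85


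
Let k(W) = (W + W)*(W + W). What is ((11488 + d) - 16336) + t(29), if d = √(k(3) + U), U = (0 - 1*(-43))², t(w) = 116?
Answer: -4732 + √1885 ≈ -4688.6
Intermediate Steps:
U = 1849 (U = (0 + 43)² = 43² = 1849)
k(W) = 4*W² (k(W) = (2*W)*(2*W) = 4*W²)
d = √1885 (d = √(4*3² + 1849) = √(4*9 + 1849) = √(36 + 1849) = √1885 ≈ 43.417)
((11488 + d) - 16336) + t(29) = ((11488 + √1885) - 16336) + 116 = (-4848 + √1885) + 116 = -4732 + √1885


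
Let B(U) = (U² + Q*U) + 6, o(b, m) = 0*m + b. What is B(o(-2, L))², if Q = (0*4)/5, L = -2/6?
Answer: 100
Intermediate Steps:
L = -⅓ (L = -2*⅙ = -⅓ ≈ -0.33333)
Q = 0 (Q = 0*(⅕) = 0)
o(b, m) = b (o(b, m) = 0 + b = b)
B(U) = 6 + U² (B(U) = (U² + 0*U) + 6 = (U² + 0) + 6 = U² + 6 = 6 + U²)
B(o(-2, L))² = (6 + (-2)²)² = (6 + 4)² = 10² = 100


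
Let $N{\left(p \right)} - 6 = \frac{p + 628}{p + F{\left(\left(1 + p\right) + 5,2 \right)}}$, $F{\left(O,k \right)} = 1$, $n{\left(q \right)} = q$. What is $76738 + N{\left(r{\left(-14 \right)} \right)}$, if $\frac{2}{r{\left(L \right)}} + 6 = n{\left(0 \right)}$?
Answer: $\frac{155371}{2} \approx 77686.0$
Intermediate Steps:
$r{\left(L \right)} = - \frac{1}{3}$ ($r{\left(L \right)} = \frac{2}{-6 + 0} = \frac{2}{-6} = 2 \left(- \frac{1}{6}\right) = - \frac{1}{3}$)
$N{\left(p \right)} = 6 + \frac{628 + p}{1 + p}$ ($N{\left(p \right)} = 6 + \frac{p + 628}{p + 1} = 6 + \frac{628 + p}{1 + p}$)
$76738 + N{\left(r{\left(-14 \right)} \right)} = 76738 + \frac{634 + 7 \left(- \frac{1}{3}\right)}{1 - \frac{1}{3}} = 76738 + \frac{634 - \frac{7}{3}}{\frac{2}{3}} = 76738 + \frac{3}{2} \cdot \frac{1895}{3} = 76738 + \frac{1895}{2} = \frac{155371}{2}$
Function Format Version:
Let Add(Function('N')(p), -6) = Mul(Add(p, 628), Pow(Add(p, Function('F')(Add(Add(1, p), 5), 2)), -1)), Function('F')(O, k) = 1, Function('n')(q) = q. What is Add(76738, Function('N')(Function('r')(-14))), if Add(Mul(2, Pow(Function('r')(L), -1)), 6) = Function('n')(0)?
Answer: Rational(155371, 2) ≈ 77686.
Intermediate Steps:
Function('r')(L) = Rational(-1, 3) (Function('r')(L) = Mul(2, Pow(Add(-6, 0), -1)) = Mul(2, Pow(-6, -1)) = Mul(2, Rational(-1, 6)) = Rational(-1, 3))
Function('N')(p) = Add(6, Mul(Pow(Add(1, p), -1), Add(628, p))) (Function('N')(p) = Add(6, Mul(Add(p, 628), Pow(Add(p, 1), -1))) = Add(6, Mul(Add(628, p), Pow(Add(1, p), -1))) = Add(6, Mul(Pow(Add(1, p), -1), Add(628, p))))
Add(76738, Function('N')(Function('r')(-14))) = Add(76738, Mul(Pow(Add(1, Rational(-1, 3)), -1), Add(634, Mul(7, Rational(-1, 3))))) = Add(76738, Mul(Pow(Rational(2, 3), -1), Add(634, Rational(-7, 3)))) = Add(76738, Mul(Rational(3, 2), Rational(1895, 3))) = Add(76738, Rational(1895, 2)) = Rational(155371, 2)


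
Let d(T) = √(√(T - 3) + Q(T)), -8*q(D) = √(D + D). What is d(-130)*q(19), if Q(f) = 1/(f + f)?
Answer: -√(-2470 + 642200*I*√133)/1040 ≈ -1.85 - 1.8506*I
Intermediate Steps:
Q(f) = 1/(2*f)
q(D) = -√2*√D/8 (q(D) = -√(D + D)/8 = -√2*√D/8)
d(T) = √(√(-3 + T) + 1/(2*T)) (d(T) = √(√(T - 3) + 1/(2*T)) = √(√(-3 + T) + 1/(2*T)))
d(-130)*q(19) = (√(2/(-130) + 4*√(-3 - 130))/2)*(-√2*√19/8) = (√(2*(-1/130) + 4*√(-133))/2)*(-√38/8) = (√(-1/65 + 4*(I*√133))/2)*(-√38/8) = (√(-1/65 + 4*I*√133)/2)*(-√38/8) = -√38*√(-1/65 + 4*I*√133)/16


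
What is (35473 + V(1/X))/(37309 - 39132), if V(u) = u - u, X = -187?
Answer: -35473/1823 ≈ -19.459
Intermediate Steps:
V(u) = 0
(35473 + V(1/X))/(37309 - 39132) = (35473 + 0)/(37309 - 39132) = 35473/(-1823) = 35473*(-1/1823) = -35473/1823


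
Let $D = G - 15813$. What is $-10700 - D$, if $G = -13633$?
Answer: $18746$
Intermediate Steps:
$D = -29446$ ($D = -13633 - 15813 = -29446$)
$-10700 - D = -10700 - -29446 = -10700 + 29446 = 18746$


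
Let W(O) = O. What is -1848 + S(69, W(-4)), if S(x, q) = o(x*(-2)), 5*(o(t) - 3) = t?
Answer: -9363/5 ≈ -1872.6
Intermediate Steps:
o(t) = 3 + t/5
S(x, q) = 3 - 2*x/5 (S(x, q) = 3 + (x*(-2))/5 = 3 + (-2*x)/5 = 3 - 2*x/5)
-1848 + S(69, W(-4)) = -1848 + (3 - ⅖*69) = -1848 + (3 - 138/5) = -1848 - 123/5 = -9363/5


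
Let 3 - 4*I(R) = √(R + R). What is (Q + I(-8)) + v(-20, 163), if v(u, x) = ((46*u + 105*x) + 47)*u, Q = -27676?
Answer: -1410061/4 - I ≈ -3.5252e+5 - 1.0*I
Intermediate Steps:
v(u, x) = u*(47 + 46*u + 105*x) (v(u, x) = (47 + 46*u + 105*x)*u = u*(47 + 46*u + 105*x))
I(R) = ¾ - √2*√R/4 (I(R) = ¾ - √(R + R)/4 = ¾ - √2*√R/4)
(Q + I(-8)) + v(-20, 163) = (-27676 + (¾ - √2*√(-8)/4)) - 20*(47 + 46*(-20) + 105*163) = (-27676 + (¾ - √2*2*I*√2/4)) - 20*(47 - 920 + 17115) = (-27676 + (¾ - I)) - 20*16242 = (-110701/4 - I) - 324840 = -1410061/4 - I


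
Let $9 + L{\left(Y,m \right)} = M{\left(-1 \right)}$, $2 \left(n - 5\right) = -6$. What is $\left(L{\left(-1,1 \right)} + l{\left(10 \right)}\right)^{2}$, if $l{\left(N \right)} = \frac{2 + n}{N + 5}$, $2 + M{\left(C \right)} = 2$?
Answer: $\frac{17161}{225} \approx 76.271$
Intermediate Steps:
$n = 2$ ($n = 5 + \frac{1}{2} \left(-6\right) = 5 - 3 = 2$)
$M{\left(C \right)} = 0$ ($M{\left(C \right)} = -2 + 2 = 0$)
$L{\left(Y,m \right)} = -9$ ($L{\left(Y,m \right)} = -9 + 0 = -9$)
$l{\left(N \right)} = \frac{4}{5 + N}$ ($l{\left(N \right)} = \frac{2 + 2}{N + 5} = \frac{4}{5 + N}$)
$\left(L{\left(-1,1 \right)} + l{\left(10 \right)}\right)^{2} = \left(-9 + \frac{4}{5 + 10}\right)^{2} = \left(-9 + \frac{4}{15}\right)^{2} = \left(- \frac{131}{15}\right)^{2} = \frac{17161}{225}$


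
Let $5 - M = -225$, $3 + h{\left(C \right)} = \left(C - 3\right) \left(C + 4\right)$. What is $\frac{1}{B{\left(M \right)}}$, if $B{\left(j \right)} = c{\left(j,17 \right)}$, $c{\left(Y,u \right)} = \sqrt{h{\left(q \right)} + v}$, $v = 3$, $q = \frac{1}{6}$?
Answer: $- \frac{6 i \sqrt{17}}{85} \approx - 0.29104 i$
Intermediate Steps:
$q = \frac{1}{6} \approx 0.16667$
$h{\left(C \right)} = -3 + \left(-3 + C\right) \left(4 + C\right)$ ($h{\left(C \right)} = -3 + \left(C - 3\right) \left(C + 4\right) = -3 + \left(-3 + C\right) \left(4 + C\right)$)
$c{\left(Y,u \right)} = \frac{5 i \sqrt{17}}{6}$ ($c{\left(Y,u \right)} = \sqrt{\left(-15 + \frac{1}{6} + \left(\frac{1}{6}\right)^{2}\right) + 3} = \sqrt{\left(-15 + \frac{1}{6} + \frac{1}{36}\right) + 3} = \sqrt{- \frac{533}{36} + 3} = \sqrt{- \frac{425}{36}} = \frac{5 i \sqrt{17}}{6}$)
$M = 230$ ($M = 5 - -225 = 5 + 225 = 230$)
$B{\left(j \right)} = \frac{5 i \sqrt{17}}{6}$
$\frac{1}{B{\left(M \right)}} = \frac{1}{\frac{5}{6} i \sqrt{17}} = - \frac{6 i \sqrt{17}}{85}$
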